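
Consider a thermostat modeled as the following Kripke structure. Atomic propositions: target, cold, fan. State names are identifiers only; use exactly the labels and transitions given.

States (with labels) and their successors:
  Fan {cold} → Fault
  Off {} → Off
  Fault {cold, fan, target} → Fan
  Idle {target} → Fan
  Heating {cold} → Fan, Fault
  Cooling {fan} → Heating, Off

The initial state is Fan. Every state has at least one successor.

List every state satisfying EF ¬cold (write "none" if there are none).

{Off, Idle, Cooling}

States satisfying ¬cold: {Off, Idle, Cooling}.
States satisfying EF ¬cold: {Off, Idle, Cooling}.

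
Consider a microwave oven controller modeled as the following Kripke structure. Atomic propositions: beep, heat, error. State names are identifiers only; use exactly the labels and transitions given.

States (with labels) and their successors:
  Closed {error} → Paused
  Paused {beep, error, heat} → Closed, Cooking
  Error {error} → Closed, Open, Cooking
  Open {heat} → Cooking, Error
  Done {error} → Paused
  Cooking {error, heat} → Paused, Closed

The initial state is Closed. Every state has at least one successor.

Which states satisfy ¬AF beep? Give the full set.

{Error, Open}

States satisfying beep: {Paused}.
States satisfying AF beep: {Closed, Paused, Done, Cooking}.
States satisfying ¬AF beep: {Error, Open}.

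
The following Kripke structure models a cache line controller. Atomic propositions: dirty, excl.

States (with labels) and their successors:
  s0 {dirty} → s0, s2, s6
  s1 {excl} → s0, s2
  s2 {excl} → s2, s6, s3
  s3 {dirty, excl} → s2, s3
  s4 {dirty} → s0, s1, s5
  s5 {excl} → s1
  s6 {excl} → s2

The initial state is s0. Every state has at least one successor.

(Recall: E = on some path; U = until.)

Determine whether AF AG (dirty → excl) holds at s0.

States satisfying AG (dirty → excl): {s2, s3, s6}.
States satisfying AF AG (dirty → excl): {s2, s3, s6}.
There is a path from s0 along which AG (dirty → excl) never holds.
s0 ∉ Sat(AF AG (dirty → excl)).

Violated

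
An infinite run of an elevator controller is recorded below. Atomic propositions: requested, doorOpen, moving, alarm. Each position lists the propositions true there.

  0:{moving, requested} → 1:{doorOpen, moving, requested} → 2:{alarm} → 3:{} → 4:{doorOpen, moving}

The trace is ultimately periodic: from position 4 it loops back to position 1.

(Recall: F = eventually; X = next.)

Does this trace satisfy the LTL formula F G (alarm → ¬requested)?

Holds

G (alarm → ¬requested) holds at position 0, which is reachable from 0, so F G (alarm → ¬requested) holds.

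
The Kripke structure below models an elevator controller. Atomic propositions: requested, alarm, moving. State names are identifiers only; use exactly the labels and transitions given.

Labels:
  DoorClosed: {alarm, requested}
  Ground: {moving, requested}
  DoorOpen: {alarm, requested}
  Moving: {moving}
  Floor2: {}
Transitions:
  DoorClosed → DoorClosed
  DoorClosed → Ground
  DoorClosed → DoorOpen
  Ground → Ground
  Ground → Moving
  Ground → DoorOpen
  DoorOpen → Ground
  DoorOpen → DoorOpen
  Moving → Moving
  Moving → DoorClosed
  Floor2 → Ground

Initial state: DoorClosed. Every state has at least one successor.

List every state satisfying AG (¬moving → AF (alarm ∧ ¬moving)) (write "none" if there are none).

States satisfying ¬moving → AF (alarm ∧ ¬moving): {DoorClosed, Ground, DoorOpen, Moving}.
States satisfying AG (¬moving → AF (alarm ∧ ¬moving)): {DoorClosed, Ground, DoorOpen, Moving}.

{DoorClosed, Ground, DoorOpen, Moving}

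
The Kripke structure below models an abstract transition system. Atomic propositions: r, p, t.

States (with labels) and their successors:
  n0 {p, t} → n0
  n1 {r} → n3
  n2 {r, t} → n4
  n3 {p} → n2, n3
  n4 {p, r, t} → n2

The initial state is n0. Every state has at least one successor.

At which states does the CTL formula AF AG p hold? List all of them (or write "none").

States satisfying AG p: {n0}.
States satisfying AF AG p: {n0}.

{n0}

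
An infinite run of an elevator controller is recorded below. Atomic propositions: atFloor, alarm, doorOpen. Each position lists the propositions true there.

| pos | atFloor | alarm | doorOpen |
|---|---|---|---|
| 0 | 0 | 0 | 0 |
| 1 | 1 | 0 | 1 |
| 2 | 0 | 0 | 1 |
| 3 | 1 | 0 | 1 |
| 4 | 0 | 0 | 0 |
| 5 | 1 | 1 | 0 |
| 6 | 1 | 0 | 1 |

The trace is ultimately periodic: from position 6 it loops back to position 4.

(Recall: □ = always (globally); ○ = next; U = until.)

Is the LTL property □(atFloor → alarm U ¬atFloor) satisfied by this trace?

atFloor → alarm U ¬atFloor must hold at every position from 0 onward. It fails at position 1, so □(atFloor → alarm U ¬atFloor) is false.
Positions where atFloor holds: 1, 3, 5, 6.
Check alarm U ¬atFloor at each: 1→fails, 3→fails, 5→fails, 6→fails.

No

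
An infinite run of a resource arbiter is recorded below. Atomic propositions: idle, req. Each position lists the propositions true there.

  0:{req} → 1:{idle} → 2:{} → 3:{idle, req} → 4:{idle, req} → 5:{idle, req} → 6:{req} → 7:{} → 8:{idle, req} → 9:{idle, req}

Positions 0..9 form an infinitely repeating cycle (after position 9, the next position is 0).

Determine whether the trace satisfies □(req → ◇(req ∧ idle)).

req → ◇(req ∧ idle) holds at every position 0..9, and those are all positions ever visited, so □(req → ◇(req ∧ idle)) holds.
Positions where req holds: 0, 3, 4, 5, 6, 8, 9.
Check ◇(req ∧ idle) at each: 0→ok, 3→ok, 4→ok, 5→ok, 6→ok, 8→ok, 9→ok.

Holds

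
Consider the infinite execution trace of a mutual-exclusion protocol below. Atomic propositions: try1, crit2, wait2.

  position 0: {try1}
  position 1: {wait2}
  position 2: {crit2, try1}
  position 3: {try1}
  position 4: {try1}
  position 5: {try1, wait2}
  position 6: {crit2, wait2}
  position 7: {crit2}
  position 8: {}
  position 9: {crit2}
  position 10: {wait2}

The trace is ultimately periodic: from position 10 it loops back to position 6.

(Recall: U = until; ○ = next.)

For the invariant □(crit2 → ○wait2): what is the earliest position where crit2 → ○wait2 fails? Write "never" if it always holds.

Check crit2 → ○wait2 at each position in order: 0 ✓, 1 ✓.
At position 2 the labels are {crit2, try1} and the next position 3 has {try1}, so crit2 → ○wait2 is false there. This is the first violation.

2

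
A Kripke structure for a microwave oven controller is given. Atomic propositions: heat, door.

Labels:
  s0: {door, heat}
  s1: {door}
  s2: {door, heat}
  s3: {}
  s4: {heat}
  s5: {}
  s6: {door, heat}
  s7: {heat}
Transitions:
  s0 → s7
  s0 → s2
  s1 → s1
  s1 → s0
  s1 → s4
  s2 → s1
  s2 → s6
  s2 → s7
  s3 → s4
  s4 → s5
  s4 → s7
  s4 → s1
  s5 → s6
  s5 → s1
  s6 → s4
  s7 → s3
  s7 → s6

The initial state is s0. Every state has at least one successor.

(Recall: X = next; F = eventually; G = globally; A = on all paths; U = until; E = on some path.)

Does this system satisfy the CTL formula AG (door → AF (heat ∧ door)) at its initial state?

States satisfying door → AF (heat ∧ door): {s0, s2, s3, s4, s5, s6, s7}.
States satisfying AG (door → AF (heat ∧ door)): ∅.
s1 is reachable from s0 and violates door → AF (heat ∧ door), so AG fails at s0.
s0 ∉ Sat(AG (door → AF (heat ∧ door))).

No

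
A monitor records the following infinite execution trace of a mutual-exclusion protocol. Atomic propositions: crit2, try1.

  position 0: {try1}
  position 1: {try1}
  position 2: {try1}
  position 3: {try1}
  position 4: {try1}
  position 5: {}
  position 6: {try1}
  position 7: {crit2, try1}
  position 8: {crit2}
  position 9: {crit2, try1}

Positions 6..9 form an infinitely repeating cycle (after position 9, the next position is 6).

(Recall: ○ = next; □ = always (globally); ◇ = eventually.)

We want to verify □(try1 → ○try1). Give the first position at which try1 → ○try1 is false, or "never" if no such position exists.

4

Check try1 → ○try1 at each position in order: 0 ✓, 1 ✓, 2 ✓, 3 ✓.
At position 4 the labels are {try1} and the next position 5 has {}, so try1 → ○try1 is false there. This is the first violation.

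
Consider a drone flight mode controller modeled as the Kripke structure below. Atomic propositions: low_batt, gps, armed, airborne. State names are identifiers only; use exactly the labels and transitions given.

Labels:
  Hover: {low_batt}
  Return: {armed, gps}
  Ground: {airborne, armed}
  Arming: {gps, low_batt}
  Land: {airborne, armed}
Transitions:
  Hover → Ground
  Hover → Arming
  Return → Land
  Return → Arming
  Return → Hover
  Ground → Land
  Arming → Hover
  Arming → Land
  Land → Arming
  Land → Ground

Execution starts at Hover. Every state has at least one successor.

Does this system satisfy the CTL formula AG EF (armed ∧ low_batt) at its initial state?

States satisfying EF (armed ∧ low_batt): ∅.
States satisfying AG EF (armed ∧ low_batt): ∅.
Arming is reachable from Hover and violates EF (armed ∧ low_batt), so AG fails at Hover.
Hover ∉ Sat(AG EF (armed ∧ low_batt)).

Violated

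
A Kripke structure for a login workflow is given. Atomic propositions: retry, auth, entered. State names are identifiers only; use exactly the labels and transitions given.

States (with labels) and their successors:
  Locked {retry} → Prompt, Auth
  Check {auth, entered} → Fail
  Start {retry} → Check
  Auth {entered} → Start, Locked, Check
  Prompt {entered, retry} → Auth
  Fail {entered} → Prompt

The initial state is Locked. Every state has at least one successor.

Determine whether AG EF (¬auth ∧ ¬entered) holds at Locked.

Yes

States satisfying EF (¬auth ∧ ¬entered): {Locked, Check, Start, Auth, Prompt, Fail}.
States satisfying AG EF (¬auth ∧ ¬entered): {Locked, Check, Start, Auth, Prompt, Fail}.
Every state reachable from Locked satisfies EF (¬auth ∧ ¬entered).
Locked ∈ Sat(AG EF (¬auth ∧ ¬entered)).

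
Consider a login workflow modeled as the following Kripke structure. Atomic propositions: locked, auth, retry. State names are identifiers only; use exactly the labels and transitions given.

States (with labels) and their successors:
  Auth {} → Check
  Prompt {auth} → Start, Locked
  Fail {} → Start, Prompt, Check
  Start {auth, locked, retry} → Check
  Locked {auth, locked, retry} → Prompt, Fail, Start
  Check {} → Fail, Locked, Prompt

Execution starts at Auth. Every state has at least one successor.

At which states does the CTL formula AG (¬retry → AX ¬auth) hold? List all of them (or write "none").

States satisfying ¬retry → AX ¬auth: {Auth, Start, Locked}.
States satisfying AG (¬retry → AX ¬auth): ∅.

none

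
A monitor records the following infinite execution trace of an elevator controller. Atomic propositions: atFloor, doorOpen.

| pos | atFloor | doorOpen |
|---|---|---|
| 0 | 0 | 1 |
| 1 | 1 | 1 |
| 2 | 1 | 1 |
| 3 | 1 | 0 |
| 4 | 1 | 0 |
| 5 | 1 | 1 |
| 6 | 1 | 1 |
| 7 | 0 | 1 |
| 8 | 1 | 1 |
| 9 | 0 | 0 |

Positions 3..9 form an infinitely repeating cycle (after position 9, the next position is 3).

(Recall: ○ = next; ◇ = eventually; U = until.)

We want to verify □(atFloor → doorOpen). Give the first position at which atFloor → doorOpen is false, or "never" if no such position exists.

3

Check atFloor → doorOpen at each position in order: 0 ✓, 1 ✓, 2 ✓.
At position 3 the labels are {atFloor}, so atFloor → doorOpen is false there. This is the first violation.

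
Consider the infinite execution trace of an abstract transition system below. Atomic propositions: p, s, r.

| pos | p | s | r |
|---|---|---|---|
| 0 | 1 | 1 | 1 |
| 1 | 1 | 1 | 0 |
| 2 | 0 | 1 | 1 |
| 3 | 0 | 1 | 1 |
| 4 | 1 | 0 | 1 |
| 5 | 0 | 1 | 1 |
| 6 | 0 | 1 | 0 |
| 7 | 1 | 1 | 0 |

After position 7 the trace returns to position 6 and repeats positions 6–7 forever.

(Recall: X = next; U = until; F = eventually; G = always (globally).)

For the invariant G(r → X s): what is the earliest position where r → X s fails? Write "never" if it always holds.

3

Check r → X s at each position in order: 0 ✓, 1 ✓, 2 ✓.
At position 3 the labels are {r, s} and the next position 4 has {p, r}, so r → X s is false there. This is the first violation.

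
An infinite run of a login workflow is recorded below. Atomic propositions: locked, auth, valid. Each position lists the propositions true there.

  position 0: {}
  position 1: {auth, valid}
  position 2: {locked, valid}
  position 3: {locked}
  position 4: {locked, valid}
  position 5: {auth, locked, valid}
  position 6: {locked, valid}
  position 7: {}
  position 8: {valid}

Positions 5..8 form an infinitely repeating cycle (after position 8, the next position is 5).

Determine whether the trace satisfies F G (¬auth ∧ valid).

No

G (¬auth ∧ valid) is false at every position 0..8, so it never becomes true and F G (¬auth ∧ valid) fails.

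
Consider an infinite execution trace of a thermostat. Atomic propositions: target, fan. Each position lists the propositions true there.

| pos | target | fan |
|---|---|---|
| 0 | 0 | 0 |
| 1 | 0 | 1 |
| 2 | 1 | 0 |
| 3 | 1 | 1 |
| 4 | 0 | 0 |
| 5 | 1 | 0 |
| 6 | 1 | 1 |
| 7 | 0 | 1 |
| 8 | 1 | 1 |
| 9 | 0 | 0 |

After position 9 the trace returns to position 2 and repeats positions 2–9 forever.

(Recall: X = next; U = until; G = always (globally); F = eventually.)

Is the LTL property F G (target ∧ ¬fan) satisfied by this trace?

G (target ∧ ¬fan) is false at every position 0..9, so it never becomes true and F G (target ∧ ¬fan) fails.

Violated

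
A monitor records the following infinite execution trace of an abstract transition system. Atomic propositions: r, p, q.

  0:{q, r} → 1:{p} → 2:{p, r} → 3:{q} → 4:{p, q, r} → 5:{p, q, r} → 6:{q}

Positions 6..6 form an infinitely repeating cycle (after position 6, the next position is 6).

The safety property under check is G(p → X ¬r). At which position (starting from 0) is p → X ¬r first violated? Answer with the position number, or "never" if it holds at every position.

1

Check p → X ¬r at each position in order: 0 ✓.
At position 1 the labels are {p} and the next position 2 has {p, r}, so p → X ¬r is false there. This is the first violation.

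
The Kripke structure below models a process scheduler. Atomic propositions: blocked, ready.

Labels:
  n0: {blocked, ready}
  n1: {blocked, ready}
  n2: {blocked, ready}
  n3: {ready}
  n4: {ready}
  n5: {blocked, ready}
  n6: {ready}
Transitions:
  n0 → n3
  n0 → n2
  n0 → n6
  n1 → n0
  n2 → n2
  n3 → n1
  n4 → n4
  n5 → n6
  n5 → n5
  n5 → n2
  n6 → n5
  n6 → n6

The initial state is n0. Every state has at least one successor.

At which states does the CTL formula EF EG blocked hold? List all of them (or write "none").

{n0, n1, n2, n3, n5, n6}

States satisfying EG blocked: {n0, n1, n2, n5}.
States satisfying EF EG blocked: {n0, n1, n2, n3, n5, n6}.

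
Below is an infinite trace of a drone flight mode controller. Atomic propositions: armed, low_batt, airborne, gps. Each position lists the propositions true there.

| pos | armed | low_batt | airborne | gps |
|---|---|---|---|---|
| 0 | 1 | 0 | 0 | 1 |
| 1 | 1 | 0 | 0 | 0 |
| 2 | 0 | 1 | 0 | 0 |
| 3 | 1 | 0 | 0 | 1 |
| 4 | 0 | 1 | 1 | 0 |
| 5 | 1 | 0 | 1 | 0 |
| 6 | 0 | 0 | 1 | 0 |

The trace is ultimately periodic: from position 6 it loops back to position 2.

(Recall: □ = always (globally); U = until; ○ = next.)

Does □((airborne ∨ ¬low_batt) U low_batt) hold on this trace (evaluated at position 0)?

(airborne ∨ ¬low_batt) U low_batt holds at every position 0..6, and those are all positions ever visited, so □((airborne ∨ ¬low_batt) U low_batt) holds.

Yes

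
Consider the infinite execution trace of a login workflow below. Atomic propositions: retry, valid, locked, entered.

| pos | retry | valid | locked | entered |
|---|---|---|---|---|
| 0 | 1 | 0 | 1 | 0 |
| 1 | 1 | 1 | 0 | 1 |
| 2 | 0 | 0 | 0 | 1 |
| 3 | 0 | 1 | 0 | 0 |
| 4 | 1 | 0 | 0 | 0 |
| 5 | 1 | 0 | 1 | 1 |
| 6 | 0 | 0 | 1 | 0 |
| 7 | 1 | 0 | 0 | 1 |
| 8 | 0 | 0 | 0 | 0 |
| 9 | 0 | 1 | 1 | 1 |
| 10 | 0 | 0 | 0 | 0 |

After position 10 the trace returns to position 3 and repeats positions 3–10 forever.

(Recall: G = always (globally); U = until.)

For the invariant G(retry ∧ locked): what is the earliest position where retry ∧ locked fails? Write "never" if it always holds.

1

Check retry ∧ locked at each position in order: 0 ✓.
At position 1 the labels are {entered, retry, valid}, so retry ∧ locked is false there. This is the first violation.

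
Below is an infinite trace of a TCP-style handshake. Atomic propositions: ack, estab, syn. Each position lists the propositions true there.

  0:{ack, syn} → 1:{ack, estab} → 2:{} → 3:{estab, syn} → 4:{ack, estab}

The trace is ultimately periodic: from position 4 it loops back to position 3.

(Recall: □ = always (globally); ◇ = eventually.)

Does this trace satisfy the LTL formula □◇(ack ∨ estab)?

Satisfied

◇(ack ∨ estab) holds at every position 0..4, and those are all positions ever visited, so □◇(ack ∨ estab) holds.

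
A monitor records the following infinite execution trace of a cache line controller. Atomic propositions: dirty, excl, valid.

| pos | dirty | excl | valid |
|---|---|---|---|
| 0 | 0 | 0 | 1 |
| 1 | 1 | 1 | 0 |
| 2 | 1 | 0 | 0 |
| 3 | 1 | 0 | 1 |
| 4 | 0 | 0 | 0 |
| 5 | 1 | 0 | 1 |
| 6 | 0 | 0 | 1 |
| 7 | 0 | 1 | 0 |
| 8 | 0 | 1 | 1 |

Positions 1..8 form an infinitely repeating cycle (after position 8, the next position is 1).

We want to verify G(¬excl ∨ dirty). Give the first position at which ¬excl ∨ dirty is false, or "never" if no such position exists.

Check ¬excl ∨ dirty at each position in order: 0 ✓, 1 ✓, 2 ✓, 3 ✓, 4 ✓, 5 ✓, 6 ✓.
At position 7 the labels are {excl}, so ¬excl ∨ dirty is false there. This is the first violation.

7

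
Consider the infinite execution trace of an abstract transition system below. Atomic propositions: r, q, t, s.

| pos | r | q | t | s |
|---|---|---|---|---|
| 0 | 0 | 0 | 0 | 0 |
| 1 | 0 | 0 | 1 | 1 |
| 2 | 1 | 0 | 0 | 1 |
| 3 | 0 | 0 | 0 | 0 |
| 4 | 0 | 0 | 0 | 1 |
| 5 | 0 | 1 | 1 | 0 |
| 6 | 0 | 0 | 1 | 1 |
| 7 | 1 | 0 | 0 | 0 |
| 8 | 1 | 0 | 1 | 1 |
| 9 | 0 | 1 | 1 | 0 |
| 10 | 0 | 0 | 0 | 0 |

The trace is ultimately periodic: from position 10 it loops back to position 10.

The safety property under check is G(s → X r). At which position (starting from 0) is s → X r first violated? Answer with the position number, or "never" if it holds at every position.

Check s → X r at each position in order: 0 ✓, 1 ✓.
At position 2 the labels are {r, s} and the next position 3 has {}, so s → X r is false there. This is the first violation.

2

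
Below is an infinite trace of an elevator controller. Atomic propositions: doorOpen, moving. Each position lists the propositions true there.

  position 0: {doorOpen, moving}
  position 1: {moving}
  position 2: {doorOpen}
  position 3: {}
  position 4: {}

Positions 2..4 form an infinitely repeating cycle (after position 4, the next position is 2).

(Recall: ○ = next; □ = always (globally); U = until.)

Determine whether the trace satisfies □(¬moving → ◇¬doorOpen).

Satisfied

¬moving → ◇¬doorOpen holds at every position 0..4, and those are all positions ever visited, so □(¬moving → ◇¬doorOpen) holds.
Positions where ¬moving holds: 2, 3, 4.
Check ◇¬doorOpen at each: 2→ok, 3→ok, 4→ok.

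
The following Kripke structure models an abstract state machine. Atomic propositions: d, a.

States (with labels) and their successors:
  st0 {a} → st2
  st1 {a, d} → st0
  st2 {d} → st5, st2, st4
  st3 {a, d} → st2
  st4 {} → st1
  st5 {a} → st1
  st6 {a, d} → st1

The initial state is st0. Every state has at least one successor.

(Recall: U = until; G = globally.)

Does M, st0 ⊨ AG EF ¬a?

Satisfied

States satisfying EF ¬a: {st0, st1, st2, st3, st4, st5, st6}.
States satisfying AG EF ¬a: {st0, st1, st2, st3, st4, st5, st6}.
Every state reachable from st0 satisfies EF ¬a.
st0 ∈ Sat(AG EF ¬a).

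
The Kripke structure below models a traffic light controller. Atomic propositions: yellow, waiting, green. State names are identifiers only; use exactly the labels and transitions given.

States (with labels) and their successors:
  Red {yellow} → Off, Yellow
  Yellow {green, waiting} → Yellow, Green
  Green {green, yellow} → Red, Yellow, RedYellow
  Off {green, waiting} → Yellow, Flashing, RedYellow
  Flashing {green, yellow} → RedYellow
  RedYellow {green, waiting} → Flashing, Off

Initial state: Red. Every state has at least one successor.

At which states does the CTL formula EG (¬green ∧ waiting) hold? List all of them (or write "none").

none

States satisfying ¬green ∧ waiting: ∅.
States satisfying EG (¬green ∧ waiting): ∅.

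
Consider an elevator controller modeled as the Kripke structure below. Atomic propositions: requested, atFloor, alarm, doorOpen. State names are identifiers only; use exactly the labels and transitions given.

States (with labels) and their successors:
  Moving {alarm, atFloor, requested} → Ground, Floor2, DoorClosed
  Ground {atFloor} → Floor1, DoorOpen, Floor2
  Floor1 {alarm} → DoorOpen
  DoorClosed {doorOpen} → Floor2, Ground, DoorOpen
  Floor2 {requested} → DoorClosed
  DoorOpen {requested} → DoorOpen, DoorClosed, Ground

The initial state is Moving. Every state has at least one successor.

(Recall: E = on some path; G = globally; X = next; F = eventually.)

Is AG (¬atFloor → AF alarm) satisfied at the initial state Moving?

Violated

States satisfying ¬atFloor → AF alarm: {Moving, Ground, Floor1}.
States satisfying AG (¬atFloor → AF alarm): ∅.
DoorClosed is reachable from Moving and violates ¬atFloor → AF alarm, so AG fails at Moving.
Moving ∉ Sat(AG (¬atFloor → AF alarm)).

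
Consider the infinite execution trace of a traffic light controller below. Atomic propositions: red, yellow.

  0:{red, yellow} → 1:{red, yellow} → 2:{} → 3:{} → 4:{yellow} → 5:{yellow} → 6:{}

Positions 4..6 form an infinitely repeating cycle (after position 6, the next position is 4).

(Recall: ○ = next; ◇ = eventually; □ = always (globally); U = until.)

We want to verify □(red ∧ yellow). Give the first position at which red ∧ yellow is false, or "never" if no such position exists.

2

Check red ∧ yellow at each position in order: 0 ✓, 1 ✓.
At position 2 the labels are {}, so red ∧ yellow is false there. This is the first violation.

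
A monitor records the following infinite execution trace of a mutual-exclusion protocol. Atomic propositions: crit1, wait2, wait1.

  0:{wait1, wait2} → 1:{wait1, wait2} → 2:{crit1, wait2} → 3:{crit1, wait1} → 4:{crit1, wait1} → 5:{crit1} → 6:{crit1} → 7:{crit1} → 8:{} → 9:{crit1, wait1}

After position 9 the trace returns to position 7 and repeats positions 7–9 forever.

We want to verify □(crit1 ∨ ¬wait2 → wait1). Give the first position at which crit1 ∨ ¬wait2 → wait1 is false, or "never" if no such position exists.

2

Check crit1 ∨ ¬wait2 → wait1 at each position in order: 0 ✓, 1 ✓.
At position 2 the labels are {crit1, wait2}, so crit1 ∨ ¬wait2 → wait1 is false there. This is the first violation.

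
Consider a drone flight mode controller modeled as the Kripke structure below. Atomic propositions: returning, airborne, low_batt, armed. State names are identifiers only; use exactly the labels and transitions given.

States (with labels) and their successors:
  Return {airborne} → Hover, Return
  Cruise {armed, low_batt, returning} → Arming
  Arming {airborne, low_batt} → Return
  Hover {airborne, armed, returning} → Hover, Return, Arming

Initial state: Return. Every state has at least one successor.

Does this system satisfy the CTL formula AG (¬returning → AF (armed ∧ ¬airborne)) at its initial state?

States satisfying ¬returning → AF (armed ∧ ¬airborne): {Cruise, Hover}.
States satisfying AG (¬returning → AF (armed ∧ ¬airborne)): ∅.
Arming is reachable from Return and violates ¬returning → AF (armed ∧ ¬airborne), so AG fails at Return.
Return ∉ Sat(AG (¬returning → AF (armed ∧ ¬airborne))).

Does not hold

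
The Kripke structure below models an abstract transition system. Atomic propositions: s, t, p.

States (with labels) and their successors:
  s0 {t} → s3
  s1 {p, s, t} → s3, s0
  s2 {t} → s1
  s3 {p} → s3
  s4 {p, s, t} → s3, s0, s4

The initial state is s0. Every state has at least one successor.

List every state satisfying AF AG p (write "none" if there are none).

{s0, s1, s2, s3}

States satisfying AG p: {s3}.
States satisfying AF AG p: {s0, s1, s2, s3}.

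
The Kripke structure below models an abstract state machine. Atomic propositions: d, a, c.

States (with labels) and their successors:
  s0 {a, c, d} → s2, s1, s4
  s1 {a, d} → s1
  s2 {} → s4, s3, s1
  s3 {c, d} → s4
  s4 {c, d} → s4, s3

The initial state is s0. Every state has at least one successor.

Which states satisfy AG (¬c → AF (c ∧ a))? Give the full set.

{s3, s4}

States satisfying ¬c → AF (c ∧ a): {s0, s3, s4}.
States satisfying AG (¬c → AF (c ∧ a)): {s3, s4}.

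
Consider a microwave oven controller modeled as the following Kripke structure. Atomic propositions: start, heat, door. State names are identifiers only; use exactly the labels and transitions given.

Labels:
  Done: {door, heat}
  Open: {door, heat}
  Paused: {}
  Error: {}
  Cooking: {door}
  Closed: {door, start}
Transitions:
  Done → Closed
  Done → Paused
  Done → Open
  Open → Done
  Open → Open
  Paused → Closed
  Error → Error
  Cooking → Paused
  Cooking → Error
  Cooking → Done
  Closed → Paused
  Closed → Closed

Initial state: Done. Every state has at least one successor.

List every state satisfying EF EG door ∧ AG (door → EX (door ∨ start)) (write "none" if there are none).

States satisfying EG door: {Done, Open, Cooking, Closed}.
States satisfying EF EG door: {Done, Open, Paused, Cooking, Closed}.
States satisfying door → EX (door ∨ start): {Done, Open, Paused, Error, Cooking, Closed}.
States satisfying AG (door → EX (door ∨ start)): {Done, Open, Paused, Error, Cooking, Closed}.
States satisfying EF EG door ∧ AG (door → EX (door ∨ start)): {Done, Open, Paused, Cooking, Closed}.

{Done, Open, Paused, Cooking, Closed}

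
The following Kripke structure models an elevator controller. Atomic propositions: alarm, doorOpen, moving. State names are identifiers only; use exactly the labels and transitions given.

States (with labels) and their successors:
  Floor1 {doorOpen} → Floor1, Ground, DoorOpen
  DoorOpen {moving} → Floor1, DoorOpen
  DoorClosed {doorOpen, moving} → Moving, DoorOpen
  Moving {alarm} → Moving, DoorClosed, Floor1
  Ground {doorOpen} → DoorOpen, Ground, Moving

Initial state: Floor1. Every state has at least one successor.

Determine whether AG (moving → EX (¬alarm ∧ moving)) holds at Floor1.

States satisfying moving → EX (¬alarm ∧ moving): {Floor1, DoorOpen, DoorClosed, Moving, Ground}.
States satisfying AG (moving → EX (¬alarm ∧ moving)): {Floor1, DoorOpen, DoorClosed, Moving, Ground}.
Every state reachable from Floor1 satisfies moving → EX (¬alarm ∧ moving).
Floor1 ∈ Sat(AG (moving → EX (¬alarm ∧ moving))).

Yes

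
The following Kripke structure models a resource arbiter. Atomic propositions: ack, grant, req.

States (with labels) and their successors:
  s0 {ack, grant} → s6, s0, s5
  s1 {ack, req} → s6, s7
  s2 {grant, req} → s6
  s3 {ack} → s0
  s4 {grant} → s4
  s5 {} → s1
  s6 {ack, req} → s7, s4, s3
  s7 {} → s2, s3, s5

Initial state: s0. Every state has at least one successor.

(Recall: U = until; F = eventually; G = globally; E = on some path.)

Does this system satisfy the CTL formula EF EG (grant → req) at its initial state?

Holds

States satisfying EG (grant → req): {s1, s2, s5, s6, s7}.
States satisfying EF EG (grant → req): {s0, s1, s2, s3, s5, s6, s7}.
Some path from s0 reaches a state where EG (grant → req) holds.
s0 ∈ Sat(EF EG (grant → req)).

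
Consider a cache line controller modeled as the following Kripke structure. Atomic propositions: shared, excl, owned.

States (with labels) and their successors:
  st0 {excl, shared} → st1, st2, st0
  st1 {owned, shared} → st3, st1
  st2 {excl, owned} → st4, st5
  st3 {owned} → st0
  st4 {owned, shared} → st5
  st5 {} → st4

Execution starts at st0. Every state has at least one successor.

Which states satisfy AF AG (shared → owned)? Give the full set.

States satisfying AG (shared → owned): {st2, st4, st5}.
States satisfying AF AG (shared → owned): {st2, st4, st5}.

{st2, st4, st5}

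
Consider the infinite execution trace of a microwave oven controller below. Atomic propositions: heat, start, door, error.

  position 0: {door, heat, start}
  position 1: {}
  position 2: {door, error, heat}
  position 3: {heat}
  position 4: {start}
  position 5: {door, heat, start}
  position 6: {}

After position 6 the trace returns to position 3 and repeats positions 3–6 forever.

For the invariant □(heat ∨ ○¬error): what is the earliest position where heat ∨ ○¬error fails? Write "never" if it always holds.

Check heat ∨ ○¬error at each position in order: 0 ✓.
At position 1 the labels are {} and the next position 2 has {door, error, heat}, so heat ∨ ○¬error is false there. This is the first violation.

1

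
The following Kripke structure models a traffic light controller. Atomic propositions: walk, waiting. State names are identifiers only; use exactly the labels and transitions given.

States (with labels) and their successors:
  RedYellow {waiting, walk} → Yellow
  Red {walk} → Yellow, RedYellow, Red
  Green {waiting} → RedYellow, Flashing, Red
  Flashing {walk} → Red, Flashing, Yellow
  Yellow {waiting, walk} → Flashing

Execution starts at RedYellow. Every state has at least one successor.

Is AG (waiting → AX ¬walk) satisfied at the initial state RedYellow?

States satisfying waiting → AX ¬walk: {Red, Flashing}.
States satisfying AG (waiting → AX ¬walk): ∅.
RedYellow is reachable from RedYellow and violates waiting → AX ¬walk, so AG fails at RedYellow.
RedYellow ∉ Sat(AG (waiting → AX ¬walk)).

Does not hold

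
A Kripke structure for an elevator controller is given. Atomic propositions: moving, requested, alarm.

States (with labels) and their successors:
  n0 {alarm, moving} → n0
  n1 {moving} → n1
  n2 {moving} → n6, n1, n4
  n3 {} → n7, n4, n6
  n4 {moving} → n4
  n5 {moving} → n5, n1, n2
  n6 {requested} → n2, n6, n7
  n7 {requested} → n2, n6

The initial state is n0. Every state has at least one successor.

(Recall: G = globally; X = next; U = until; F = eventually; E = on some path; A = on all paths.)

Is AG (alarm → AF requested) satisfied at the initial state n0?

Violated

States satisfying alarm → AF requested: {n1, n2, n3, n4, n5, n6, n7}.
States satisfying AG (alarm → AF requested): {n1, n2, n3, n4, n5, n6, n7}.
n0 is reachable from n0 and violates alarm → AF requested, so AG fails at n0.
n0 ∉ Sat(AG (alarm → AF requested)).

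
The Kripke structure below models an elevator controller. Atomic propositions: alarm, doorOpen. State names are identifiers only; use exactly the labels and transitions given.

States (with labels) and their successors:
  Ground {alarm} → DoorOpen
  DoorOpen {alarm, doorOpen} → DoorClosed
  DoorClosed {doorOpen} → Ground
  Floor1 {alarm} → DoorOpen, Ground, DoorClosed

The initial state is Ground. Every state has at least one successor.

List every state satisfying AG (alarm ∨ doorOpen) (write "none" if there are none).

States satisfying alarm ∨ doorOpen: {Ground, DoorOpen, DoorClosed, Floor1}.
States satisfying AG (alarm ∨ doorOpen): {Ground, DoorOpen, DoorClosed, Floor1}.

{Ground, DoorOpen, DoorClosed, Floor1}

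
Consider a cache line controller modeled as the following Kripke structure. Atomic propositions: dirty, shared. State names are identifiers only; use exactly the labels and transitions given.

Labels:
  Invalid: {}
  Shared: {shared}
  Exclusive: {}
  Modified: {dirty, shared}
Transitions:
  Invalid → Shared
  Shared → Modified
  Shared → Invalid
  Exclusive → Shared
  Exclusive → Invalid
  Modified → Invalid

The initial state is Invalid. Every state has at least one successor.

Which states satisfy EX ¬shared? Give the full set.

States satisfying ¬shared: {Invalid, Exclusive}.
States satisfying EX ¬shared: {Shared, Exclusive, Modified}.

{Shared, Exclusive, Modified}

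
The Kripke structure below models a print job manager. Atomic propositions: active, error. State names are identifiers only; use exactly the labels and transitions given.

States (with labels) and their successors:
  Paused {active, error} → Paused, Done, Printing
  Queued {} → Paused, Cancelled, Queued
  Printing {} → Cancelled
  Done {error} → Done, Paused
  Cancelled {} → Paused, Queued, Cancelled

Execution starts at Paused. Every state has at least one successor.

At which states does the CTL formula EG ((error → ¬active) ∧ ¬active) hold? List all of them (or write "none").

States satisfying (error → ¬active) ∧ ¬active: {Queued, Printing, Done, Cancelled}.
States satisfying EG ((error → ¬active) ∧ ¬active): {Queued, Printing, Done, Cancelled}.

{Queued, Printing, Done, Cancelled}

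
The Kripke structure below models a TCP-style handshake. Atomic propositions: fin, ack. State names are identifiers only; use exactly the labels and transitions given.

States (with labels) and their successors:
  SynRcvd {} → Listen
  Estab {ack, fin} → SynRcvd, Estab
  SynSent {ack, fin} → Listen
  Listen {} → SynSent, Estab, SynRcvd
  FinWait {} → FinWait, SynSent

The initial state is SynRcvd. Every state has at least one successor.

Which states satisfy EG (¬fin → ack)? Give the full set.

{Estab}

States satisfying ¬fin → ack: {Estab, SynSent}.
States satisfying EG (¬fin → ack): {Estab}.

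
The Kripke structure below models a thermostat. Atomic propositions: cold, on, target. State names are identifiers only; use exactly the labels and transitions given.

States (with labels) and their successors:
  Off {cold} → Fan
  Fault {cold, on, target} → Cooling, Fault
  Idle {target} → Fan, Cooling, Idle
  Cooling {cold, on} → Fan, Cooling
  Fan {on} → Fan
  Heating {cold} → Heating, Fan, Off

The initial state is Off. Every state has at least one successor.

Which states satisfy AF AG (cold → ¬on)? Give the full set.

{Off, Fan, Heating}

States satisfying AG (cold → ¬on): {Off, Fan, Heating}.
States satisfying AF AG (cold → ¬on): {Off, Fan, Heating}.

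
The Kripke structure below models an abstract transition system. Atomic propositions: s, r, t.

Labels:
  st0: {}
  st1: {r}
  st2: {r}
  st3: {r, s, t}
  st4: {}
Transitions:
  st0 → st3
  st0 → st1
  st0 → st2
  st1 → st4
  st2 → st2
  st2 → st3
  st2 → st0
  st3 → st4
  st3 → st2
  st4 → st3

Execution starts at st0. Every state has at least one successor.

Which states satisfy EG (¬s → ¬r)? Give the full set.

States satisfying ¬s → ¬r: {st0, st3, st4}.
States satisfying EG (¬s → ¬r): {st0, st3, st4}.

{st0, st3, st4}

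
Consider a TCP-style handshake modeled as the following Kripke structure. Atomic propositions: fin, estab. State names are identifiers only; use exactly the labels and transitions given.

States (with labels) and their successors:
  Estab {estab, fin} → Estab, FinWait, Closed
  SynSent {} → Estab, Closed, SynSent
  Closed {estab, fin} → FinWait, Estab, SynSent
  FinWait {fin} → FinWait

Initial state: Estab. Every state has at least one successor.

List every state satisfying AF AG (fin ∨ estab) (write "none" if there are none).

States satisfying AG (fin ∨ estab): {FinWait}.
States satisfying AF AG (fin ∨ estab): {FinWait}.

{FinWait}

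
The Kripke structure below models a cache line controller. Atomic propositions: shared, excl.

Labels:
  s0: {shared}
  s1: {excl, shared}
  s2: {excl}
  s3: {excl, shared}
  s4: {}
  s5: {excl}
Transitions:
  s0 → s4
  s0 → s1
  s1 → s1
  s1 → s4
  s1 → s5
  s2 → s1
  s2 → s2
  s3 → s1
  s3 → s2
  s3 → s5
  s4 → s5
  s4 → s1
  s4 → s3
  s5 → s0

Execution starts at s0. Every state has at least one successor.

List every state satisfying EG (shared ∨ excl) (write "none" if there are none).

{s0, s1, s2, s3, s5}

States satisfying shared ∨ excl: {s0, s1, s2, s3, s5}.
States satisfying EG (shared ∨ excl): {s0, s1, s2, s3, s5}.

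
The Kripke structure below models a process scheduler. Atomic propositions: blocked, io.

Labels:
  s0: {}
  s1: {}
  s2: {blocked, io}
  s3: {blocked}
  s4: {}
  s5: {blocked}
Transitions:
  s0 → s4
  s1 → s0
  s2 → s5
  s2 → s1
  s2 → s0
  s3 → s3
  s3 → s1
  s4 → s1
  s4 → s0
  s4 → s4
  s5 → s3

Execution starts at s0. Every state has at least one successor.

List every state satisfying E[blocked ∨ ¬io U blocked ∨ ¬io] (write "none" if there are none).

{s0, s1, s2, s3, s4, s5}

States satisfying blocked ∨ ¬io: {s0, s1, s2, s3, s4, s5}.
States satisfying E[blocked ∨ ¬io U blocked ∨ ¬io]: {s0, s1, s2, s3, s4, s5}.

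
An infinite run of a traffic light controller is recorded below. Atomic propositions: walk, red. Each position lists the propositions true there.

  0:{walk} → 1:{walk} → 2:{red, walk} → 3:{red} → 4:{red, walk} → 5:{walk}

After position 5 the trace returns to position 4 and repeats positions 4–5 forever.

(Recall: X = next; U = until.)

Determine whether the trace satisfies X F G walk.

Satisfied

The position after 0 is 1; F G walk is true there.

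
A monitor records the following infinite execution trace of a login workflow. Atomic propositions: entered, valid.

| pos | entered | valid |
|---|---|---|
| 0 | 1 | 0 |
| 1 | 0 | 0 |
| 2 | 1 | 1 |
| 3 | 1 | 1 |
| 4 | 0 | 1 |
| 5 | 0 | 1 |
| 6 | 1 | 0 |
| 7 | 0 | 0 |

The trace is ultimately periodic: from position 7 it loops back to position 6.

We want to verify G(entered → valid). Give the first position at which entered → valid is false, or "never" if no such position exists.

0

At position 0 the labels are {entered}, so entered → valid is false there. This is the first violation.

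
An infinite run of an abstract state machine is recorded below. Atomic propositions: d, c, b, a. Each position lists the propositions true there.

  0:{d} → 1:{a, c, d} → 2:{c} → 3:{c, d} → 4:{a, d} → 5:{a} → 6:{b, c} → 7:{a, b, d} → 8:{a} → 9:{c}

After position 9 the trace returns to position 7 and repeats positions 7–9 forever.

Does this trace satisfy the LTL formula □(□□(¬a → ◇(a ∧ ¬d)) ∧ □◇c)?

Yes

□□(¬a → ◇(a ∧ ¬d)) ∧ □◇c holds at every position 0..9, and those are all positions ever visited, so □(□□(¬a → ◇(a ∧ ¬d)) ∧ □◇c) holds.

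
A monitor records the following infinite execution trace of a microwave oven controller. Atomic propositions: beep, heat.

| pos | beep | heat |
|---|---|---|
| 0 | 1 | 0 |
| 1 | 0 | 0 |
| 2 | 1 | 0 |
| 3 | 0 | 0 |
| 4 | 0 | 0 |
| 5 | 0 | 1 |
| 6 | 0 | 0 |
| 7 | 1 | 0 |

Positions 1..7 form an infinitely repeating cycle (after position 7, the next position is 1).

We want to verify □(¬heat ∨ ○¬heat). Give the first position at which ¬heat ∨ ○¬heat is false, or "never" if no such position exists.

¬heat ∨ ○¬heat holds at every position 0..7, and those are all the positions the trace ever visits, so the invariant □(¬heat ∨ ○¬heat) is never violated.

never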